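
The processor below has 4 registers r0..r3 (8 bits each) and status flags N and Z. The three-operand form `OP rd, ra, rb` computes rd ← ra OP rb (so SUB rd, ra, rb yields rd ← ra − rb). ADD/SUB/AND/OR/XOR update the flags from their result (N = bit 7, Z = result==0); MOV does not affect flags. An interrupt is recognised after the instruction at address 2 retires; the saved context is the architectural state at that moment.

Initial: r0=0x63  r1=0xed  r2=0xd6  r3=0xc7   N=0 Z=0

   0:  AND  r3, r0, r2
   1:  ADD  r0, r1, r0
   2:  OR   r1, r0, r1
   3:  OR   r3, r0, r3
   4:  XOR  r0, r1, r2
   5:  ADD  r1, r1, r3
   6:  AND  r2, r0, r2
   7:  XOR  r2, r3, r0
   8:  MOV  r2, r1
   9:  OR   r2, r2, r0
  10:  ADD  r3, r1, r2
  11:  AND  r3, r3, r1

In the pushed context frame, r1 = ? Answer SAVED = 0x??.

after  0: r0=0x63 r1=0xed r2=0xd6 r3=0x42  N=0 Z=0
after  1: r0=0x50 r1=0xed r2=0xd6 r3=0x42  N=0 Z=0
after  2: r0=0x50 r1=0xfd r2=0xd6 r3=0x42  N=1 Z=0
-- IRQ taken; context saved, return-PC = 3 --

SAVED = 0xfd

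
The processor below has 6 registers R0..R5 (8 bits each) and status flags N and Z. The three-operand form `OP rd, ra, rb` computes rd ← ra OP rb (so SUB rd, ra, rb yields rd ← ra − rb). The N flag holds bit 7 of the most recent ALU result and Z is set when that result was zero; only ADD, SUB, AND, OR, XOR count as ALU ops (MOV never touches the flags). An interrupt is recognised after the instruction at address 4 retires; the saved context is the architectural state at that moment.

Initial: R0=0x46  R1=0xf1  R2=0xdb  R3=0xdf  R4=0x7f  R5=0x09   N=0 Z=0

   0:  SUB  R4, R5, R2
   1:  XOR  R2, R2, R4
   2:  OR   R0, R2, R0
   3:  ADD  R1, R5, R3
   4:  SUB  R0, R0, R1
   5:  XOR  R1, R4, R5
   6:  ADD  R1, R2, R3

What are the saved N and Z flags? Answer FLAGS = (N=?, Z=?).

after  0: R0=0x46 R1=0xf1 R2=0xdb R3=0xdf R4=0x2e R5=0x09  N=0 Z=0
after  1: R0=0x46 R1=0xf1 R2=0xf5 R3=0xdf R4=0x2e R5=0x09  N=1 Z=0
after  2: R0=0xf7 R1=0xf1 R2=0xf5 R3=0xdf R4=0x2e R5=0x09  N=1 Z=0
after  3: R0=0xf7 R1=0xe8 R2=0xf5 R3=0xdf R4=0x2e R5=0x09  N=1 Z=0
after  4: R0=0x0f R1=0xe8 R2=0xf5 R3=0xdf R4=0x2e R5=0x09  N=0 Z=0
-- IRQ taken; context saved, return-PC = 5 --

FLAGS = (N=0, Z=0)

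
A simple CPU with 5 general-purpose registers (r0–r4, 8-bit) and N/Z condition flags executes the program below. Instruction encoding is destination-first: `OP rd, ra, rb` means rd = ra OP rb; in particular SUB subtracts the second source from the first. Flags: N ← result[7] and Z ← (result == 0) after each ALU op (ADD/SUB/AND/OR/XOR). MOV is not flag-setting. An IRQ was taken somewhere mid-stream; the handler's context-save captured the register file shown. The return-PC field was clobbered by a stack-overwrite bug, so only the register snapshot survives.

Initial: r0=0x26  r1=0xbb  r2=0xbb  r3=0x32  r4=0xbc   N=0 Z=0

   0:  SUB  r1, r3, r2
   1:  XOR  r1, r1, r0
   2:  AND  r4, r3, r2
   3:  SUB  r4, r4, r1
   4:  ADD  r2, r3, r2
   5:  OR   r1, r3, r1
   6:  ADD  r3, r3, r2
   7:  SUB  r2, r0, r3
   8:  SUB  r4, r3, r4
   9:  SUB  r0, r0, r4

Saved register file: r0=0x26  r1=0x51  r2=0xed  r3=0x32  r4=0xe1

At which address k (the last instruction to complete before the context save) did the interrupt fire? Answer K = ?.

after  0: r0=0x26 r1=0x77 r2=0xbb r3=0x32 r4=0xbc  N=0 Z=0
after  1: r0=0x26 r1=0x51 r2=0xbb r3=0x32 r4=0xbc  N=0 Z=0
after  2: r0=0x26 r1=0x51 r2=0xbb r3=0x32 r4=0x32  N=0 Z=0
after  3: r0=0x26 r1=0x51 r2=0xbb r3=0x32 r4=0xe1  N=1 Z=0
after  4: r0=0x26 r1=0x51 r2=0xed r3=0x32 r4=0xe1  N=1 Z=0
-- IRQ taken; context saved, return-PC = 5 --

K = 4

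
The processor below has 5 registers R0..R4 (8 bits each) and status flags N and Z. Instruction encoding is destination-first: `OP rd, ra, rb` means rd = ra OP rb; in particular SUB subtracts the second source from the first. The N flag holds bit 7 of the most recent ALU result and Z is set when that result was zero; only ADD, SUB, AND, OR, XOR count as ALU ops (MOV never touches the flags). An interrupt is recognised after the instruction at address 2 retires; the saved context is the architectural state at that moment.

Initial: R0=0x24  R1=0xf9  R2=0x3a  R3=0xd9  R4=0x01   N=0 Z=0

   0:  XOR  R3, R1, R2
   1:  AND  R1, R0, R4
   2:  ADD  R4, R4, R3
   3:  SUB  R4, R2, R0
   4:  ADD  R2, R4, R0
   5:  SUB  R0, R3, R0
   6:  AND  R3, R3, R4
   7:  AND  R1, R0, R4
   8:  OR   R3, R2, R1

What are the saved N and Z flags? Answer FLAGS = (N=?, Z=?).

after  0: R0=0x24 R1=0xf9 R2=0x3a R3=0xc3 R4=0x01  N=1 Z=0
after  1: R0=0x24 R1=0x00 R2=0x3a R3=0xc3 R4=0x01  N=0 Z=1
after  2: R0=0x24 R1=0x00 R2=0x3a R3=0xc3 R4=0xc4  N=1 Z=0
-- IRQ taken; context saved, return-PC = 3 --

FLAGS = (N=1, Z=0)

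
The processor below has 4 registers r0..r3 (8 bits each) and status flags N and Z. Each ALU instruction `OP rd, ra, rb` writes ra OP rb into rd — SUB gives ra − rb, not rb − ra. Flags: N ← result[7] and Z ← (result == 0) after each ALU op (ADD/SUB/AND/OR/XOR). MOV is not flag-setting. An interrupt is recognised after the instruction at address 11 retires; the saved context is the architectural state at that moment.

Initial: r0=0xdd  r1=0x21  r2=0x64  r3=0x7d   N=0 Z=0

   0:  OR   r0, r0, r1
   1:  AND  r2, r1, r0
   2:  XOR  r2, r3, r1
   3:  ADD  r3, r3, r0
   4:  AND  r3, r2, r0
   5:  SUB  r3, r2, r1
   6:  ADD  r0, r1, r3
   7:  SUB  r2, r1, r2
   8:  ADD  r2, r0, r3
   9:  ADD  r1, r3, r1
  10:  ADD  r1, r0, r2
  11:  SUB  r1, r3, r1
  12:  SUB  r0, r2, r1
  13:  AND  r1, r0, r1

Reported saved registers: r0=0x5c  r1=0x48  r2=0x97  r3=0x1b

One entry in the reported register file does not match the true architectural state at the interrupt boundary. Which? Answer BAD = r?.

after  0: r0=0xfd r1=0x21 r2=0x64 r3=0x7d  N=1 Z=0
after  1: r0=0xfd r1=0x21 r2=0x21 r3=0x7d  N=0 Z=0
after  2: r0=0xfd r1=0x21 r2=0x5c r3=0x7d  N=0 Z=0
after  3: r0=0xfd r1=0x21 r2=0x5c r3=0x7a  N=0 Z=0
after  4: r0=0xfd r1=0x21 r2=0x5c r3=0x5c  N=0 Z=0
after  5: r0=0xfd r1=0x21 r2=0x5c r3=0x3b  N=0 Z=0
after  6: r0=0x5c r1=0x21 r2=0x5c r3=0x3b  N=0 Z=0
after  7: r0=0x5c r1=0x21 r2=0xc5 r3=0x3b  N=1 Z=0
after  8: r0=0x5c r1=0x21 r2=0x97 r3=0x3b  N=1 Z=0
after  9: r0=0x5c r1=0x5c r2=0x97 r3=0x3b  N=0 Z=0
after 10: r0=0x5c r1=0xf3 r2=0x97 r3=0x3b  N=1 Z=0
after 11: r0=0x5c r1=0x48 r2=0x97 r3=0x3b  N=0 Z=0
-- IRQ taken; context saved, return-PC = 12 --
mismatch: r3: reported 0x1b vs actual 0x3b

BAD = r3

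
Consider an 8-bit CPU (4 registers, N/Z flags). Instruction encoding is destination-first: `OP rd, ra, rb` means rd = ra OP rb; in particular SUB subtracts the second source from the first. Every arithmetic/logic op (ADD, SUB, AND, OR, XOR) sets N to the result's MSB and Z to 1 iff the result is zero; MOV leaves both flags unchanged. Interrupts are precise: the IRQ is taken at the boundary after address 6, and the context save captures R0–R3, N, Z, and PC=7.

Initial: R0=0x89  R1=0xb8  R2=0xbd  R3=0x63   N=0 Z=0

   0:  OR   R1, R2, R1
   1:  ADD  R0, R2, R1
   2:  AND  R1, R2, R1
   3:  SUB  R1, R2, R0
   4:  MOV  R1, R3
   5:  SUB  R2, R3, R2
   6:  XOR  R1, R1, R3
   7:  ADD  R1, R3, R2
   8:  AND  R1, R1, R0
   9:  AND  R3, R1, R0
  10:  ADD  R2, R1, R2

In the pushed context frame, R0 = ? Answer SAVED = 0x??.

after  0: R0=0x89 R1=0xbd R2=0xbd R3=0x63  N=1 Z=0
after  1: R0=0x7a R1=0xbd R2=0xbd R3=0x63  N=0 Z=0
after  2: R0=0x7a R1=0xbd R2=0xbd R3=0x63  N=1 Z=0
after  3: R0=0x7a R1=0x43 R2=0xbd R3=0x63  N=0 Z=0
after  4: R0=0x7a R1=0x63 R2=0xbd R3=0x63  N=0 Z=0
after  5: R0=0x7a R1=0x63 R2=0xa6 R3=0x63  N=1 Z=0
after  6: R0=0x7a R1=0x00 R2=0xa6 R3=0x63  N=0 Z=1
-- IRQ taken; context saved, return-PC = 7 --

SAVED = 0x7a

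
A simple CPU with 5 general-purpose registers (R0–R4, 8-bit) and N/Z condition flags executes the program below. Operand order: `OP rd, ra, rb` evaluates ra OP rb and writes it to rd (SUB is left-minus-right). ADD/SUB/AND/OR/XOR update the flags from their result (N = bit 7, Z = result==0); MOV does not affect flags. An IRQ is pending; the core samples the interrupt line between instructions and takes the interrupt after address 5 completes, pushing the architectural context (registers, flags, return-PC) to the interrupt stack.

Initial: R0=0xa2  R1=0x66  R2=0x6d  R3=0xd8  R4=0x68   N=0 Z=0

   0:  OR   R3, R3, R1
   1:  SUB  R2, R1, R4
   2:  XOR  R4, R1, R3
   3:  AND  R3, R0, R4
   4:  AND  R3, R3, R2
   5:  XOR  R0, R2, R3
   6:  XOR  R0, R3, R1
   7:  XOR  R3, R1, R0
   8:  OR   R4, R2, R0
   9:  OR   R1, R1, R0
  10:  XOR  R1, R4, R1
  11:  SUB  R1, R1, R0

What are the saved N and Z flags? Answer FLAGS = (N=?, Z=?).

FLAGS = (N=0, Z=0)

after  0: R0=0xa2 R1=0x66 R2=0x6d R3=0xfe R4=0x68  N=1 Z=0
after  1: R0=0xa2 R1=0x66 R2=0xfe R3=0xfe R4=0x68  N=1 Z=0
after  2: R0=0xa2 R1=0x66 R2=0xfe R3=0xfe R4=0x98  N=1 Z=0
after  3: R0=0xa2 R1=0x66 R2=0xfe R3=0x80 R4=0x98  N=1 Z=0
after  4: R0=0xa2 R1=0x66 R2=0xfe R3=0x80 R4=0x98  N=1 Z=0
after  5: R0=0x7e R1=0x66 R2=0xfe R3=0x80 R4=0x98  N=0 Z=0
-- IRQ taken; context saved, return-PC = 6 --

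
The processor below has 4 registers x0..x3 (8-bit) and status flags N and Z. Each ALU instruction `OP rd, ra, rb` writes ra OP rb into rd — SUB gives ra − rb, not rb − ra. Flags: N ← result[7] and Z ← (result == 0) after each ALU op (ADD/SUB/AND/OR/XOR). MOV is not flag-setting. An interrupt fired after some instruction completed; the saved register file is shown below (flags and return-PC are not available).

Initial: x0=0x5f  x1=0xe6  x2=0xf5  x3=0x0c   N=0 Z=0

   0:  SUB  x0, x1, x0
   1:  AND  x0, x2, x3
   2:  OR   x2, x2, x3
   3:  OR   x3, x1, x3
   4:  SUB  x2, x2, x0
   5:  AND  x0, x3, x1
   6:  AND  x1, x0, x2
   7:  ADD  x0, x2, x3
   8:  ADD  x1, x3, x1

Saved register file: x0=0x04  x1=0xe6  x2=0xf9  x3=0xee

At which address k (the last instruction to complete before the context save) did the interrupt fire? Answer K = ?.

K = 4

after  0: x0=0x87 x1=0xe6 x2=0xf5 x3=0x0c  N=1 Z=0
after  1: x0=0x04 x1=0xe6 x2=0xf5 x3=0x0c  N=0 Z=0
after  2: x0=0x04 x1=0xe6 x2=0xfd x3=0x0c  N=1 Z=0
after  3: x0=0x04 x1=0xe6 x2=0xfd x3=0xee  N=1 Z=0
after  4: x0=0x04 x1=0xe6 x2=0xf9 x3=0xee  N=1 Z=0
-- IRQ taken; context saved, return-PC = 5 --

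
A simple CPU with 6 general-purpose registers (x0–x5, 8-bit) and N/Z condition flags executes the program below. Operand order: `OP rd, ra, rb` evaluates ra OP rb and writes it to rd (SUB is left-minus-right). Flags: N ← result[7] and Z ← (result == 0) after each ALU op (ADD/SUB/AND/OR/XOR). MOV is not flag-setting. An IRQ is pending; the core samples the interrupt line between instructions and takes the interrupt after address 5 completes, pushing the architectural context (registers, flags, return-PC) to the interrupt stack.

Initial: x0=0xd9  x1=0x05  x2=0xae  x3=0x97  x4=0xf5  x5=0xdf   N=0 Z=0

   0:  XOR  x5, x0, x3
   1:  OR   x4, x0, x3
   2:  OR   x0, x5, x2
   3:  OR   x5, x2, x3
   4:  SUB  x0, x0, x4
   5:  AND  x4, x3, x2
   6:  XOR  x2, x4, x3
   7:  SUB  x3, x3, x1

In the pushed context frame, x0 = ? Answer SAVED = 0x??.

SAVED = 0x0f

after  0: x0=0xd9 x1=0x05 x2=0xae x3=0x97 x4=0xf5 x5=0x4e  N=0 Z=0
after  1: x0=0xd9 x1=0x05 x2=0xae x3=0x97 x4=0xdf x5=0x4e  N=1 Z=0
after  2: x0=0xee x1=0x05 x2=0xae x3=0x97 x4=0xdf x5=0x4e  N=1 Z=0
after  3: x0=0xee x1=0x05 x2=0xae x3=0x97 x4=0xdf x5=0xbf  N=1 Z=0
after  4: x0=0x0f x1=0x05 x2=0xae x3=0x97 x4=0xdf x5=0xbf  N=0 Z=0
after  5: x0=0x0f x1=0x05 x2=0xae x3=0x97 x4=0x86 x5=0xbf  N=1 Z=0
-- IRQ taken; context saved, return-PC = 6 --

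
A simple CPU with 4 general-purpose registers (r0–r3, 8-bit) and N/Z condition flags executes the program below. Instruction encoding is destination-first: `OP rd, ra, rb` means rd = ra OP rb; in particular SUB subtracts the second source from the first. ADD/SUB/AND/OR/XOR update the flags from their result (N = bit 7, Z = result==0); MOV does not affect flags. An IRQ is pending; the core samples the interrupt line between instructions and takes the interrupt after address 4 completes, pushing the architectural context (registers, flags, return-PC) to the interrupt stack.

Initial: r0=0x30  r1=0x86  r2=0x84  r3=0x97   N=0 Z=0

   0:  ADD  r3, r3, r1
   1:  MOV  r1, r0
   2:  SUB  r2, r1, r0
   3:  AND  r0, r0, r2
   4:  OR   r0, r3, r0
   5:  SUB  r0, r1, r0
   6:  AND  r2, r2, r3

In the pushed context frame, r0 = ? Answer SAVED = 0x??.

after  0: r0=0x30 r1=0x86 r2=0x84 r3=0x1d  N=0 Z=0
after  1: r0=0x30 r1=0x30 r2=0x84 r3=0x1d  N=0 Z=0
after  2: r0=0x30 r1=0x30 r2=0x00 r3=0x1d  N=0 Z=1
after  3: r0=0x00 r1=0x30 r2=0x00 r3=0x1d  N=0 Z=1
after  4: r0=0x1d r1=0x30 r2=0x00 r3=0x1d  N=0 Z=0
-- IRQ taken; context saved, return-PC = 5 --

SAVED = 0x1d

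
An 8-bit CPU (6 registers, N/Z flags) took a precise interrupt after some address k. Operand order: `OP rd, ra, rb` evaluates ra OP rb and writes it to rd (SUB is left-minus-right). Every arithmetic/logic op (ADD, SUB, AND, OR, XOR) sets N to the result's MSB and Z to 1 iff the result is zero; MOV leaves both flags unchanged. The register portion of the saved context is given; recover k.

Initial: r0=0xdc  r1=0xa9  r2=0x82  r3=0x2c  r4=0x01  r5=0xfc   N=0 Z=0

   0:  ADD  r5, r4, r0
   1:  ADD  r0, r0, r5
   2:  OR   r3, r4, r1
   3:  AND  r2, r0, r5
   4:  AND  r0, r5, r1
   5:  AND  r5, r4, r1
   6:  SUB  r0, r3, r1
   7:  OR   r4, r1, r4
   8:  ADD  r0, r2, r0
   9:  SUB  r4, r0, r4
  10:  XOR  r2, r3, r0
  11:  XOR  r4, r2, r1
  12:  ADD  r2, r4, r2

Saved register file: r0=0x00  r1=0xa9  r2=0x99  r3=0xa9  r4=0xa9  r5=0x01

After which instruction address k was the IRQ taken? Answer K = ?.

K = 7

after  0: r0=0xdc r1=0xa9 r2=0x82 r3=0x2c r4=0x01 r5=0xdd  N=1 Z=0
after  1: r0=0xb9 r1=0xa9 r2=0x82 r3=0x2c r4=0x01 r5=0xdd  N=1 Z=0
after  2: r0=0xb9 r1=0xa9 r2=0x82 r3=0xa9 r4=0x01 r5=0xdd  N=1 Z=0
after  3: r0=0xb9 r1=0xa9 r2=0x99 r3=0xa9 r4=0x01 r5=0xdd  N=1 Z=0
after  4: r0=0x89 r1=0xa9 r2=0x99 r3=0xa9 r4=0x01 r5=0xdd  N=1 Z=0
after  5: r0=0x89 r1=0xa9 r2=0x99 r3=0xa9 r4=0x01 r5=0x01  N=0 Z=0
after  6: r0=0x00 r1=0xa9 r2=0x99 r3=0xa9 r4=0x01 r5=0x01  N=0 Z=1
after  7: r0=0x00 r1=0xa9 r2=0x99 r3=0xa9 r4=0xa9 r5=0x01  N=1 Z=0
-- IRQ taken; context saved, return-PC = 8 --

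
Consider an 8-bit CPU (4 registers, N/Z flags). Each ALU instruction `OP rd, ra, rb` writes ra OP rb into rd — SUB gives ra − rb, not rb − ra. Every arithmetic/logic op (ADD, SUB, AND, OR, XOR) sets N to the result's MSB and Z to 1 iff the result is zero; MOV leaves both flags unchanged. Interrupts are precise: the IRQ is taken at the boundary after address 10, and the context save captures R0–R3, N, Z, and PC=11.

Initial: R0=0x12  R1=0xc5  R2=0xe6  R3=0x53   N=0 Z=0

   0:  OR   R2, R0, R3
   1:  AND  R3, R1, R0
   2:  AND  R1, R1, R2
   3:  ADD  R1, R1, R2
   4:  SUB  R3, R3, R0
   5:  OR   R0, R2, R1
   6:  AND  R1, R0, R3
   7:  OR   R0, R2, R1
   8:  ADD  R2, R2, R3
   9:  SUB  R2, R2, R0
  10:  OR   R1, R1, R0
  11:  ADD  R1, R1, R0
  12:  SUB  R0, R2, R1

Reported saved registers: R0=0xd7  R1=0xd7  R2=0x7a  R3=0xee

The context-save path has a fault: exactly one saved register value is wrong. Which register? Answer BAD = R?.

after  0: R0=0x12 R1=0xc5 R2=0x53 R3=0x53  N=0 Z=0
after  1: R0=0x12 R1=0xc5 R2=0x53 R3=0x00  N=0 Z=1
after  2: R0=0x12 R1=0x41 R2=0x53 R3=0x00  N=0 Z=0
after  3: R0=0x12 R1=0x94 R2=0x53 R3=0x00  N=1 Z=0
after  4: R0=0x12 R1=0x94 R2=0x53 R3=0xee  N=1 Z=0
after  5: R0=0xd7 R1=0x94 R2=0x53 R3=0xee  N=1 Z=0
after  6: R0=0xd7 R1=0xc6 R2=0x53 R3=0xee  N=1 Z=0
after  7: R0=0xd7 R1=0xc6 R2=0x53 R3=0xee  N=1 Z=0
after  8: R0=0xd7 R1=0xc6 R2=0x41 R3=0xee  N=0 Z=0
after  9: R0=0xd7 R1=0xc6 R2=0x6a R3=0xee  N=0 Z=0
after 10: R0=0xd7 R1=0xd7 R2=0x6a R3=0xee  N=1 Z=0
-- IRQ taken; context saved, return-PC = 11 --
mismatch: R2: reported 0x7a vs actual 0x6a

BAD = R2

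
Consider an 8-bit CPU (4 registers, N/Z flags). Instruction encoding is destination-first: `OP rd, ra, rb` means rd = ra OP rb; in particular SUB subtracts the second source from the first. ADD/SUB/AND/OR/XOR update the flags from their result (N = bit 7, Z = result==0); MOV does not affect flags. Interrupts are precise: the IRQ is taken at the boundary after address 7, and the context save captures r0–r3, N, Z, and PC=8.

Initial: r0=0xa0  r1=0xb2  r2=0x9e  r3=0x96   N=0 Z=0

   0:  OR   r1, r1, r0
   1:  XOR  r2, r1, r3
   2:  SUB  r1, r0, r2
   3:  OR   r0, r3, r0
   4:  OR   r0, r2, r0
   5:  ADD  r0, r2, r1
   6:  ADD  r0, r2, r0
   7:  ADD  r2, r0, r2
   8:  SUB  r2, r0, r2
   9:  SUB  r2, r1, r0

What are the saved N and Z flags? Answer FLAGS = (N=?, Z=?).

FLAGS = (N=1, Z=0)

after  0: r0=0xa0 r1=0xb2 r2=0x9e r3=0x96  N=1 Z=0
after  1: r0=0xa0 r1=0xb2 r2=0x24 r3=0x96  N=0 Z=0
after  2: r0=0xa0 r1=0x7c r2=0x24 r3=0x96  N=0 Z=0
after  3: r0=0xb6 r1=0x7c r2=0x24 r3=0x96  N=1 Z=0
after  4: r0=0xb6 r1=0x7c r2=0x24 r3=0x96  N=1 Z=0
after  5: r0=0xa0 r1=0x7c r2=0x24 r3=0x96  N=1 Z=0
after  6: r0=0xc4 r1=0x7c r2=0x24 r3=0x96  N=1 Z=0
after  7: r0=0xc4 r1=0x7c r2=0xe8 r3=0x96  N=1 Z=0
-- IRQ taken; context saved, return-PC = 8 --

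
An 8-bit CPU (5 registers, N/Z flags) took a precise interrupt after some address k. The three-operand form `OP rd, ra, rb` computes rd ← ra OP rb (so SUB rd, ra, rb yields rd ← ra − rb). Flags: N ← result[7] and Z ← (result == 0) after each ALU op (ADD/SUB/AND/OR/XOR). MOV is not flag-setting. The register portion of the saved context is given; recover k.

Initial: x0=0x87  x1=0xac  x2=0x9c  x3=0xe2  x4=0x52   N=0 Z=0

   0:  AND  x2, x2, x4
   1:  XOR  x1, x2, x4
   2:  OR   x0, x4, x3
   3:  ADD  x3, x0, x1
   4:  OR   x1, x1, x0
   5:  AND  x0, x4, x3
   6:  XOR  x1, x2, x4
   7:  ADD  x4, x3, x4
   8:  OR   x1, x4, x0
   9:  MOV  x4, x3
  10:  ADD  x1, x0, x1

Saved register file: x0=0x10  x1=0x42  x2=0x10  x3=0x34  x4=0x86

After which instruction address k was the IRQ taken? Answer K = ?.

K = 7

after  0: x0=0x87 x1=0xac x2=0x10 x3=0xe2 x4=0x52  N=0 Z=0
after  1: x0=0x87 x1=0x42 x2=0x10 x3=0xe2 x4=0x52  N=0 Z=0
after  2: x0=0xf2 x1=0x42 x2=0x10 x3=0xe2 x4=0x52  N=1 Z=0
after  3: x0=0xf2 x1=0x42 x2=0x10 x3=0x34 x4=0x52  N=0 Z=0
after  4: x0=0xf2 x1=0xf2 x2=0x10 x3=0x34 x4=0x52  N=1 Z=0
after  5: x0=0x10 x1=0xf2 x2=0x10 x3=0x34 x4=0x52  N=0 Z=0
after  6: x0=0x10 x1=0x42 x2=0x10 x3=0x34 x4=0x52  N=0 Z=0
after  7: x0=0x10 x1=0x42 x2=0x10 x3=0x34 x4=0x86  N=1 Z=0
-- IRQ taken; context saved, return-PC = 8 --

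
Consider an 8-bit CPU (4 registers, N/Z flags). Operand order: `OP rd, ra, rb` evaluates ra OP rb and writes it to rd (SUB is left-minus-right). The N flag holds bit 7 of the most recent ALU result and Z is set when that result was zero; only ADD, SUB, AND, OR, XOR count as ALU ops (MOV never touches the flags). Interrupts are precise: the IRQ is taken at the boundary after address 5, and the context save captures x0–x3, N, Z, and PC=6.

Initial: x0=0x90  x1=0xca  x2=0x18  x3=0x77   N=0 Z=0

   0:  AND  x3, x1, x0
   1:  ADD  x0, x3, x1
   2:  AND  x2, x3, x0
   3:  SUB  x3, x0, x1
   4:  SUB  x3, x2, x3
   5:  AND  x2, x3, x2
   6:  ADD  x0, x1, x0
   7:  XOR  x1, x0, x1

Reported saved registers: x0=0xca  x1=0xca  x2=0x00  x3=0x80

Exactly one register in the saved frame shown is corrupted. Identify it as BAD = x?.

after  0: x0=0x90 x1=0xca x2=0x18 x3=0x80  N=1 Z=0
after  1: x0=0x4a x1=0xca x2=0x18 x3=0x80  N=0 Z=0
after  2: x0=0x4a x1=0xca x2=0x00 x3=0x80  N=0 Z=1
after  3: x0=0x4a x1=0xca x2=0x00 x3=0x80  N=1 Z=0
after  4: x0=0x4a x1=0xca x2=0x00 x3=0x80  N=1 Z=0
after  5: x0=0x4a x1=0xca x2=0x00 x3=0x80  N=0 Z=1
-- IRQ taken; context saved, return-PC = 6 --
mismatch: x0: reported 0xca vs actual 0x4a

BAD = x0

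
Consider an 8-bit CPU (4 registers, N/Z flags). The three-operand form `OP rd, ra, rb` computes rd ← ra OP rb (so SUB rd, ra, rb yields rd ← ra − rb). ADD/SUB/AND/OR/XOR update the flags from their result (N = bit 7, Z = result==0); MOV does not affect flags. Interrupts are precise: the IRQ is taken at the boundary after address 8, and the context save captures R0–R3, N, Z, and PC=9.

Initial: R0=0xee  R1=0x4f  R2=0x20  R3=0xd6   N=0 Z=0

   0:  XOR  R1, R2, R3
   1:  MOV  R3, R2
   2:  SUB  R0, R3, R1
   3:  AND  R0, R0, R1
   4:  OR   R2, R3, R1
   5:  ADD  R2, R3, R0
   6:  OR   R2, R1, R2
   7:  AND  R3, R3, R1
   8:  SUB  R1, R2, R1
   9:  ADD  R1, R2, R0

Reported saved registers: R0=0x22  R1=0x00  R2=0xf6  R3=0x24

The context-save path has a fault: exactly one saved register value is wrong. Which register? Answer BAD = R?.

after  0: R0=0xee R1=0xf6 R2=0x20 R3=0xd6  N=1 Z=0
after  1: R0=0xee R1=0xf6 R2=0x20 R3=0x20  N=1 Z=0
after  2: R0=0x2a R1=0xf6 R2=0x20 R3=0x20  N=0 Z=0
after  3: R0=0x22 R1=0xf6 R2=0x20 R3=0x20  N=0 Z=0
after  4: R0=0x22 R1=0xf6 R2=0xf6 R3=0x20  N=1 Z=0
after  5: R0=0x22 R1=0xf6 R2=0x42 R3=0x20  N=0 Z=0
after  6: R0=0x22 R1=0xf6 R2=0xf6 R3=0x20  N=1 Z=0
after  7: R0=0x22 R1=0xf6 R2=0xf6 R3=0x20  N=0 Z=0
after  8: R0=0x22 R1=0x00 R2=0xf6 R3=0x20  N=0 Z=1
-- IRQ taken; context saved, return-PC = 9 --
mismatch: R3: reported 0x24 vs actual 0x20

BAD = R3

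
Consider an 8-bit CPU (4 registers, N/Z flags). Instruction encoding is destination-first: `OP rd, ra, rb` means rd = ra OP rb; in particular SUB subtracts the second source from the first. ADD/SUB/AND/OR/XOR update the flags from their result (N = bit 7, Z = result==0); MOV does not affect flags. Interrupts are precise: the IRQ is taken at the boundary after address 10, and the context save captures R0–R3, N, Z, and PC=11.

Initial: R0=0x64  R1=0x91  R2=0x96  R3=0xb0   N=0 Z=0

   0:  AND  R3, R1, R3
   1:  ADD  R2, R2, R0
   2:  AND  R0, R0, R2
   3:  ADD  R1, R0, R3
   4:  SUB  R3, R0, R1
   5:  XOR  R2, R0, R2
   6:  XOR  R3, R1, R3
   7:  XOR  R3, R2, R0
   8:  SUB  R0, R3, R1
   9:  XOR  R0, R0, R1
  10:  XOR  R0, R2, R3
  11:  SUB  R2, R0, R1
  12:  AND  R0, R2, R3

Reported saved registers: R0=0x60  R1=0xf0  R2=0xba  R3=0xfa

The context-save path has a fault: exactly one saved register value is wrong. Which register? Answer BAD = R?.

BAD = R2

after  0: R0=0x64 R1=0x91 R2=0x96 R3=0x90  N=1 Z=0
after  1: R0=0x64 R1=0x91 R2=0xfa R3=0x90  N=1 Z=0
after  2: R0=0x60 R1=0x91 R2=0xfa R3=0x90  N=0 Z=0
after  3: R0=0x60 R1=0xf0 R2=0xfa R3=0x90  N=1 Z=0
after  4: R0=0x60 R1=0xf0 R2=0xfa R3=0x70  N=0 Z=0
after  5: R0=0x60 R1=0xf0 R2=0x9a R3=0x70  N=1 Z=0
after  6: R0=0x60 R1=0xf0 R2=0x9a R3=0x80  N=1 Z=0
after  7: R0=0x60 R1=0xf0 R2=0x9a R3=0xfa  N=1 Z=0
after  8: R0=0x0a R1=0xf0 R2=0x9a R3=0xfa  N=0 Z=0
after  9: R0=0xfa R1=0xf0 R2=0x9a R3=0xfa  N=1 Z=0
after 10: R0=0x60 R1=0xf0 R2=0x9a R3=0xfa  N=0 Z=0
-- IRQ taken; context saved, return-PC = 11 --
mismatch: R2: reported 0xba vs actual 0x9a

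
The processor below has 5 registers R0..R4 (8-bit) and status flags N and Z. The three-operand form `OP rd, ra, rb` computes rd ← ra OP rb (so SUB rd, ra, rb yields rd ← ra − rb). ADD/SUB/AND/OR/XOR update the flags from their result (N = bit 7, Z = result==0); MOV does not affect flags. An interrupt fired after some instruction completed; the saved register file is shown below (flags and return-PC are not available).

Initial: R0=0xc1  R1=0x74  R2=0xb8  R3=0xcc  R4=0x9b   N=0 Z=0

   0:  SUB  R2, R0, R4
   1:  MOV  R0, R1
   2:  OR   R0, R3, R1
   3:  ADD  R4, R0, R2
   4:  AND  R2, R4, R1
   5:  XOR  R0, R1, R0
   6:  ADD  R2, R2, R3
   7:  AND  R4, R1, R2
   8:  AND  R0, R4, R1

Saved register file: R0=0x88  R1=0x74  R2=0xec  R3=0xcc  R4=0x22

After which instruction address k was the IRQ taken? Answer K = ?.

after  0: R0=0xc1 R1=0x74 R2=0x26 R3=0xcc R4=0x9b  N=0 Z=0
after  1: R0=0x74 R1=0x74 R2=0x26 R3=0xcc R4=0x9b  N=0 Z=0
after  2: R0=0xfc R1=0x74 R2=0x26 R3=0xcc R4=0x9b  N=1 Z=0
after  3: R0=0xfc R1=0x74 R2=0x26 R3=0xcc R4=0x22  N=0 Z=0
after  4: R0=0xfc R1=0x74 R2=0x20 R3=0xcc R4=0x22  N=0 Z=0
after  5: R0=0x88 R1=0x74 R2=0x20 R3=0xcc R4=0x22  N=1 Z=0
after  6: R0=0x88 R1=0x74 R2=0xec R3=0xcc R4=0x22  N=1 Z=0
-- IRQ taken; context saved, return-PC = 7 --

K = 6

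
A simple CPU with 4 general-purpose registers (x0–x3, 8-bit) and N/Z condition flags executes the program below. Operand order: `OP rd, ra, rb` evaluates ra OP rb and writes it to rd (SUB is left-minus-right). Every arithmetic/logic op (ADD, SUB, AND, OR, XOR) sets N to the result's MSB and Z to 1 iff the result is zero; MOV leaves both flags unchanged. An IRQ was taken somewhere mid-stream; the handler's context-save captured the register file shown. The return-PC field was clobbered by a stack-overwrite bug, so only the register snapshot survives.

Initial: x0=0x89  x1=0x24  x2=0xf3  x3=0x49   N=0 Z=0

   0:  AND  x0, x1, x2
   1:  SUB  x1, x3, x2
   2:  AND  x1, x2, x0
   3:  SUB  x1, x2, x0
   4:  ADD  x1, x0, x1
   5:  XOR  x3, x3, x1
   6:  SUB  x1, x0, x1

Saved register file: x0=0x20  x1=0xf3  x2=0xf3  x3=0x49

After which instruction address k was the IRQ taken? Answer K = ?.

after  0: x0=0x20 x1=0x24 x2=0xf3 x3=0x49  N=0 Z=0
after  1: x0=0x20 x1=0x56 x2=0xf3 x3=0x49  N=0 Z=0
after  2: x0=0x20 x1=0x20 x2=0xf3 x3=0x49  N=0 Z=0
after  3: x0=0x20 x1=0xd3 x2=0xf3 x3=0x49  N=1 Z=0
after  4: x0=0x20 x1=0xf3 x2=0xf3 x3=0x49  N=1 Z=0
-- IRQ taken; context saved, return-PC = 5 --

K = 4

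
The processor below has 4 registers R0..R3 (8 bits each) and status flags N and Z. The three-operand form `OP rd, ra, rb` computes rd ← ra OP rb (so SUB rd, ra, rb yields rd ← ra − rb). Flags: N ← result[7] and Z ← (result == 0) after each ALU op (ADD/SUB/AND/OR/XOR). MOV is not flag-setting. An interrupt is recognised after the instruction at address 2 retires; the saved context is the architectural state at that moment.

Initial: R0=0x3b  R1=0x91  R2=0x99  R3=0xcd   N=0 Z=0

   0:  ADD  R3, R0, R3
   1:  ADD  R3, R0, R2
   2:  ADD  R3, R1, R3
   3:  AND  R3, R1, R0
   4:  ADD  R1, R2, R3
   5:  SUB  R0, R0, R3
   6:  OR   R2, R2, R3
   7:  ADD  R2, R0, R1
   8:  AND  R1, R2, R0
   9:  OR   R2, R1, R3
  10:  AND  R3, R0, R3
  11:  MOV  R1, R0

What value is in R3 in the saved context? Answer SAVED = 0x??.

after  0: R0=0x3b R1=0x91 R2=0x99 R3=0x08  N=0 Z=0
after  1: R0=0x3b R1=0x91 R2=0x99 R3=0xd4  N=1 Z=0
after  2: R0=0x3b R1=0x91 R2=0x99 R3=0x65  N=0 Z=0
-- IRQ taken; context saved, return-PC = 3 --

SAVED = 0x65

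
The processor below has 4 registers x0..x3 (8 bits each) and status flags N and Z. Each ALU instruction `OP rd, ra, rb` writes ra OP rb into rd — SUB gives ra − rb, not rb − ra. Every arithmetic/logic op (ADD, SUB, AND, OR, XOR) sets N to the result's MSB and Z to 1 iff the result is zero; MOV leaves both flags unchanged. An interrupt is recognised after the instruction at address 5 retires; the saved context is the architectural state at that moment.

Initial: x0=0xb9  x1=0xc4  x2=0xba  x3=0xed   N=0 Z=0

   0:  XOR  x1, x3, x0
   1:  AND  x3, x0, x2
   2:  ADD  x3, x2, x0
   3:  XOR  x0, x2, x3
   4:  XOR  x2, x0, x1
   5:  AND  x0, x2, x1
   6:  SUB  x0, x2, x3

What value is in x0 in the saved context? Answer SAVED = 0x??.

after  0: x0=0xb9 x1=0x54 x2=0xba x3=0xed  N=0 Z=0
after  1: x0=0xb9 x1=0x54 x2=0xba x3=0xb8  N=1 Z=0
after  2: x0=0xb9 x1=0x54 x2=0xba x3=0x73  N=0 Z=0
after  3: x0=0xc9 x1=0x54 x2=0xba x3=0x73  N=1 Z=0
after  4: x0=0xc9 x1=0x54 x2=0x9d x3=0x73  N=1 Z=0
after  5: x0=0x14 x1=0x54 x2=0x9d x3=0x73  N=0 Z=0
-- IRQ taken; context saved, return-PC = 6 --

SAVED = 0x14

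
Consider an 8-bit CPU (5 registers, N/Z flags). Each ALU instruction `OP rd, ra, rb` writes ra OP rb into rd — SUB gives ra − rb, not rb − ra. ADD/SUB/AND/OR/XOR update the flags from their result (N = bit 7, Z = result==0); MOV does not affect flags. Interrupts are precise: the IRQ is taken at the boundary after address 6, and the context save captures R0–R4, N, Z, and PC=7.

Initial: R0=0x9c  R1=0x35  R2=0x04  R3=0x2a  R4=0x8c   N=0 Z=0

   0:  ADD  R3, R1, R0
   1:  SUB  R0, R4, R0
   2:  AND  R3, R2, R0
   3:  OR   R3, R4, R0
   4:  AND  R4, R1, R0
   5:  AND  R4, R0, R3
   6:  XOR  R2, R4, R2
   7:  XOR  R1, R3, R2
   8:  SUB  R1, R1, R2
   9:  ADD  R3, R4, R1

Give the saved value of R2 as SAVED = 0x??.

after  0: R0=0x9c R1=0x35 R2=0x04 R3=0xd1 R4=0x8c  N=1 Z=0
after  1: R0=0xf0 R1=0x35 R2=0x04 R3=0xd1 R4=0x8c  N=1 Z=0
after  2: R0=0xf0 R1=0x35 R2=0x04 R3=0x00 R4=0x8c  N=0 Z=1
after  3: R0=0xf0 R1=0x35 R2=0x04 R3=0xfc R4=0x8c  N=1 Z=0
after  4: R0=0xf0 R1=0x35 R2=0x04 R3=0xfc R4=0x30  N=0 Z=0
after  5: R0=0xf0 R1=0x35 R2=0x04 R3=0xfc R4=0xf0  N=1 Z=0
after  6: R0=0xf0 R1=0x35 R2=0xf4 R3=0xfc R4=0xf0  N=1 Z=0
-- IRQ taken; context saved, return-PC = 7 --

SAVED = 0xf4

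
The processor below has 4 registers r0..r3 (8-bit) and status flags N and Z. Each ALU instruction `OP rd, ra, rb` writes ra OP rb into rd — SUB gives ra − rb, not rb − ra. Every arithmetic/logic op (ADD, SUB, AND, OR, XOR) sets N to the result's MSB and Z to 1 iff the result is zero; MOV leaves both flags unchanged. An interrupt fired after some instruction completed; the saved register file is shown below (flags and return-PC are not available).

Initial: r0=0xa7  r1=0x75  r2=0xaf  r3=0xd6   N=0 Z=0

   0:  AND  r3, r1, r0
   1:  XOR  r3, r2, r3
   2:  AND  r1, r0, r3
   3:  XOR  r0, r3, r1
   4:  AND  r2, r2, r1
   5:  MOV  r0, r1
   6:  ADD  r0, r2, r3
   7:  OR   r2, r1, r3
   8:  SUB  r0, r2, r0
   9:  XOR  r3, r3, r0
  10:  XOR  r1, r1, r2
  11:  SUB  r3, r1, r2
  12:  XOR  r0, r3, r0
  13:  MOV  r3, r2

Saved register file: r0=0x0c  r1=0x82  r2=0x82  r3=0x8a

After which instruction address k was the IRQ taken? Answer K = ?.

after  0: r0=0xa7 r1=0x75 r2=0xaf r3=0x25  N=0 Z=0
after  1: r0=0xa7 r1=0x75 r2=0xaf r3=0x8a  N=1 Z=0
after  2: r0=0xa7 r1=0x82 r2=0xaf r3=0x8a  N=1 Z=0
after  3: r0=0x08 r1=0x82 r2=0xaf r3=0x8a  N=0 Z=0
after  4: r0=0x08 r1=0x82 r2=0x82 r3=0x8a  N=1 Z=0
after  5: r0=0x82 r1=0x82 r2=0x82 r3=0x8a  N=1 Z=0
after  6: r0=0x0c r1=0x82 r2=0x82 r3=0x8a  N=0 Z=0
-- IRQ taken; context saved, return-PC = 7 --

K = 6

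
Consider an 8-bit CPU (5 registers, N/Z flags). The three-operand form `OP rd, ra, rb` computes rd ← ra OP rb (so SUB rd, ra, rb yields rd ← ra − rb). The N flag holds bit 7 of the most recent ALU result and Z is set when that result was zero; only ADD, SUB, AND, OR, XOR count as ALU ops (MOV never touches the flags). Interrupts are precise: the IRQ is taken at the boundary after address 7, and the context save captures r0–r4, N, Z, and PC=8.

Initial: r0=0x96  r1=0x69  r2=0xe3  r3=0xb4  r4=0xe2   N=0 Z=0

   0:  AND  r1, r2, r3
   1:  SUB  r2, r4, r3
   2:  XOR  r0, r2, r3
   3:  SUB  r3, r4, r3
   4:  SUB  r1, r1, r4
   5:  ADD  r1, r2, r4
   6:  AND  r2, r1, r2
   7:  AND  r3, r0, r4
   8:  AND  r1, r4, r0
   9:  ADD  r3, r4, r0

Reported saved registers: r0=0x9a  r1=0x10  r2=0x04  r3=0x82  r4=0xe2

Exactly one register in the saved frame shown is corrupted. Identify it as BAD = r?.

BAD = r2

after  0: r0=0x96 r1=0xa0 r2=0xe3 r3=0xb4 r4=0xe2  N=1 Z=0
after  1: r0=0x96 r1=0xa0 r2=0x2e r3=0xb4 r4=0xe2  N=0 Z=0
after  2: r0=0x9a r1=0xa0 r2=0x2e r3=0xb4 r4=0xe2  N=1 Z=0
after  3: r0=0x9a r1=0xa0 r2=0x2e r3=0x2e r4=0xe2  N=0 Z=0
after  4: r0=0x9a r1=0xbe r2=0x2e r3=0x2e r4=0xe2  N=1 Z=0
after  5: r0=0x9a r1=0x10 r2=0x2e r3=0x2e r4=0xe2  N=0 Z=0
after  6: r0=0x9a r1=0x10 r2=0x00 r3=0x2e r4=0xe2  N=0 Z=1
after  7: r0=0x9a r1=0x10 r2=0x00 r3=0x82 r4=0xe2  N=1 Z=0
-- IRQ taken; context saved, return-PC = 8 --
mismatch: r2: reported 0x04 vs actual 0x00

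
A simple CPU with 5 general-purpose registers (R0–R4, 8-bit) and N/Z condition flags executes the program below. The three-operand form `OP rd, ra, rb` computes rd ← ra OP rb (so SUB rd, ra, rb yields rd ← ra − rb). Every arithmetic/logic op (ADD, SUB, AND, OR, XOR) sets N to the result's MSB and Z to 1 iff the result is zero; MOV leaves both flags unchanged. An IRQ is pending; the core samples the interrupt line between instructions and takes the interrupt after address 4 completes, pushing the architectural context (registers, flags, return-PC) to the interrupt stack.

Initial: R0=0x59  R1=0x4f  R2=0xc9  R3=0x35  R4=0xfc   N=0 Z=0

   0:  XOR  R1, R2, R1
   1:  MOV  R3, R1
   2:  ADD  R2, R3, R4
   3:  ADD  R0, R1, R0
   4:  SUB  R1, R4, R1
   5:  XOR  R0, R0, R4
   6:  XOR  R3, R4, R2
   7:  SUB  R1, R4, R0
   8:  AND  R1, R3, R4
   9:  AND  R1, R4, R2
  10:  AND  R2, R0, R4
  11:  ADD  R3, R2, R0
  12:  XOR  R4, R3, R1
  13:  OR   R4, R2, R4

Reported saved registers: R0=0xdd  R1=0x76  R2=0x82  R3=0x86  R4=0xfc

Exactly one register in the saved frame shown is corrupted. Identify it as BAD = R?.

BAD = R0

after  0: R0=0x59 R1=0x86 R2=0xc9 R3=0x35 R4=0xfc  N=1 Z=0
after  1: R0=0x59 R1=0x86 R2=0xc9 R3=0x86 R4=0xfc  N=1 Z=0
after  2: R0=0x59 R1=0x86 R2=0x82 R3=0x86 R4=0xfc  N=1 Z=0
after  3: R0=0xdf R1=0x86 R2=0x82 R3=0x86 R4=0xfc  N=1 Z=0
after  4: R0=0xdf R1=0x76 R2=0x82 R3=0x86 R4=0xfc  N=0 Z=0
-- IRQ taken; context saved, return-PC = 5 --
mismatch: R0: reported 0xdd vs actual 0xdf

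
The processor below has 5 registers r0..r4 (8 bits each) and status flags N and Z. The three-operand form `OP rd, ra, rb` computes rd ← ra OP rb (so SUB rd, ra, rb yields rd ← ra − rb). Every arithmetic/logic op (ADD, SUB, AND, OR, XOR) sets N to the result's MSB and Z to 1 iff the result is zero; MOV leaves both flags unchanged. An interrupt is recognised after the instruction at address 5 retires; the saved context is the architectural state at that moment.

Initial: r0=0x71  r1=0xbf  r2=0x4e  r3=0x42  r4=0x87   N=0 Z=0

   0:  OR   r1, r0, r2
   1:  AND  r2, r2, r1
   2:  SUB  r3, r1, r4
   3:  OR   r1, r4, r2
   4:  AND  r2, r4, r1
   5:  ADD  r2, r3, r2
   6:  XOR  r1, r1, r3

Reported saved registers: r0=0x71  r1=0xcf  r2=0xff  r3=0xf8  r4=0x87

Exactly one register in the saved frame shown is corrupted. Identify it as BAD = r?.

after  0: r0=0x71 r1=0x7f r2=0x4e r3=0x42 r4=0x87  N=0 Z=0
after  1: r0=0x71 r1=0x7f r2=0x4e r3=0x42 r4=0x87  N=0 Z=0
after  2: r0=0x71 r1=0x7f r2=0x4e r3=0xf8 r4=0x87  N=1 Z=0
after  3: r0=0x71 r1=0xcf r2=0x4e r3=0xf8 r4=0x87  N=1 Z=0
after  4: r0=0x71 r1=0xcf r2=0x87 r3=0xf8 r4=0x87  N=1 Z=0
after  5: r0=0x71 r1=0xcf r2=0x7f r3=0xf8 r4=0x87  N=0 Z=0
-- IRQ taken; context saved, return-PC = 6 --
mismatch: r2: reported 0xff vs actual 0x7f

BAD = r2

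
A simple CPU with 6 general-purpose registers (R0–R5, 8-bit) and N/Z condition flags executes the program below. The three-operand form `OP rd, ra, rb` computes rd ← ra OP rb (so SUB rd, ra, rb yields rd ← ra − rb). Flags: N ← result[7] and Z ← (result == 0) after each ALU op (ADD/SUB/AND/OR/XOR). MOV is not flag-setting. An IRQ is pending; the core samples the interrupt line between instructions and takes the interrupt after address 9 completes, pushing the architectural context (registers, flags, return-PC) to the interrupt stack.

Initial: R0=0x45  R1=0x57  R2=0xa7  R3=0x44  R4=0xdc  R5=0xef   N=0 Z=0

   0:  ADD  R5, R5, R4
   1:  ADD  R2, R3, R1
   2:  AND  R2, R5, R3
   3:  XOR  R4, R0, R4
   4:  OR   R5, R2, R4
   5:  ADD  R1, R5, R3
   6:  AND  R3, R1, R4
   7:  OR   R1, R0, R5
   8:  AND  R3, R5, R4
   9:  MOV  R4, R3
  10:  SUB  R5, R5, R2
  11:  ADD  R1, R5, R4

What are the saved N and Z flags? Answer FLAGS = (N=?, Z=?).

FLAGS = (N=1, Z=0)

after  0: R0=0x45 R1=0x57 R2=0xa7 R3=0x44 R4=0xdc R5=0xcb  N=1 Z=0
after  1: R0=0x45 R1=0x57 R2=0x9b R3=0x44 R4=0xdc R5=0xcb  N=1 Z=0
after  2: R0=0x45 R1=0x57 R2=0x40 R3=0x44 R4=0xdc R5=0xcb  N=0 Z=0
after  3: R0=0x45 R1=0x57 R2=0x40 R3=0x44 R4=0x99 R5=0xcb  N=1 Z=0
after  4: R0=0x45 R1=0x57 R2=0x40 R3=0x44 R4=0x99 R5=0xd9  N=1 Z=0
after  5: R0=0x45 R1=0x1d R2=0x40 R3=0x44 R4=0x99 R5=0xd9  N=0 Z=0
after  6: R0=0x45 R1=0x1d R2=0x40 R3=0x19 R4=0x99 R5=0xd9  N=0 Z=0
after  7: R0=0x45 R1=0xdd R2=0x40 R3=0x19 R4=0x99 R5=0xd9  N=1 Z=0
after  8: R0=0x45 R1=0xdd R2=0x40 R3=0x99 R4=0x99 R5=0xd9  N=1 Z=0
after  9: R0=0x45 R1=0xdd R2=0x40 R3=0x99 R4=0x99 R5=0xd9  N=1 Z=0
-- IRQ taken; context saved, return-PC = 10 --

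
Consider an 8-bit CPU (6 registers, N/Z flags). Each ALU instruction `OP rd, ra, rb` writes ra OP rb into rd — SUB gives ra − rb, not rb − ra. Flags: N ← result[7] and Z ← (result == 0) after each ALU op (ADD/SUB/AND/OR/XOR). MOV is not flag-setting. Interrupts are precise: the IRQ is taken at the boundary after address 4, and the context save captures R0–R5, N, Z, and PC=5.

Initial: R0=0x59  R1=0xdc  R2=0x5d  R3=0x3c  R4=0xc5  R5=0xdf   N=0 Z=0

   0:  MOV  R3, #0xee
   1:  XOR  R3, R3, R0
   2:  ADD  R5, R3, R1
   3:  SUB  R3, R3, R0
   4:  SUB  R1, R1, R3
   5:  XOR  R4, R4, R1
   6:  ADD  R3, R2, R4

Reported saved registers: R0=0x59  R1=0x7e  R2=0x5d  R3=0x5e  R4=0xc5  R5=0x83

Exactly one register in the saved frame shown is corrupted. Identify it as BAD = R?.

after  0: R0=0x59 R1=0xdc R2=0x5d R3=0xee R4=0xc5 R5=0xdf  N=0 Z=0
after  1: R0=0x59 R1=0xdc R2=0x5d R3=0xb7 R4=0xc5 R5=0xdf  N=1 Z=0
after  2: R0=0x59 R1=0xdc R2=0x5d R3=0xb7 R4=0xc5 R5=0x93  N=1 Z=0
after  3: R0=0x59 R1=0xdc R2=0x5d R3=0x5e R4=0xc5 R5=0x93  N=0 Z=0
after  4: R0=0x59 R1=0x7e R2=0x5d R3=0x5e R4=0xc5 R5=0x93  N=0 Z=0
-- IRQ taken; context saved, return-PC = 5 --
mismatch: R5: reported 0x83 vs actual 0x93

BAD = R5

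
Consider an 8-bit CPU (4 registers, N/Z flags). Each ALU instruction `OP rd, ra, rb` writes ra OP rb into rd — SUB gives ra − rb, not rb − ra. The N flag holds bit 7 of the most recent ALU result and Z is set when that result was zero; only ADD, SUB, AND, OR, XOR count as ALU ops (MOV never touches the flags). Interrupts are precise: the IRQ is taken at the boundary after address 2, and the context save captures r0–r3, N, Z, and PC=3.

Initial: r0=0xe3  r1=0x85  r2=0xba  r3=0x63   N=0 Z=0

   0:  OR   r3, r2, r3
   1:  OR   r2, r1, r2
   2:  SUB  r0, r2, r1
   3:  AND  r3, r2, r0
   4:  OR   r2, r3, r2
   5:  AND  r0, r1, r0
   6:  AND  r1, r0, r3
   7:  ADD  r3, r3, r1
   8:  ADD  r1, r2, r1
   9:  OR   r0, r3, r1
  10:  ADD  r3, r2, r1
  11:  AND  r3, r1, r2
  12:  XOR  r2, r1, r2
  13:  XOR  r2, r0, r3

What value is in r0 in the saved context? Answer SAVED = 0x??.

SAVED = 0x3a

after  0: r0=0xe3 r1=0x85 r2=0xba r3=0xfb  N=1 Z=0
after  1: r0=0xe3 r1=0x85 r2=0xbf r3=0xfb  N=1 Z=0
after  2: r0=0x3a r1=0x85 r2=0xbf r3=0xfb  N=0 Z=0
-- IRQ taken; context saved, return-PC = 3 --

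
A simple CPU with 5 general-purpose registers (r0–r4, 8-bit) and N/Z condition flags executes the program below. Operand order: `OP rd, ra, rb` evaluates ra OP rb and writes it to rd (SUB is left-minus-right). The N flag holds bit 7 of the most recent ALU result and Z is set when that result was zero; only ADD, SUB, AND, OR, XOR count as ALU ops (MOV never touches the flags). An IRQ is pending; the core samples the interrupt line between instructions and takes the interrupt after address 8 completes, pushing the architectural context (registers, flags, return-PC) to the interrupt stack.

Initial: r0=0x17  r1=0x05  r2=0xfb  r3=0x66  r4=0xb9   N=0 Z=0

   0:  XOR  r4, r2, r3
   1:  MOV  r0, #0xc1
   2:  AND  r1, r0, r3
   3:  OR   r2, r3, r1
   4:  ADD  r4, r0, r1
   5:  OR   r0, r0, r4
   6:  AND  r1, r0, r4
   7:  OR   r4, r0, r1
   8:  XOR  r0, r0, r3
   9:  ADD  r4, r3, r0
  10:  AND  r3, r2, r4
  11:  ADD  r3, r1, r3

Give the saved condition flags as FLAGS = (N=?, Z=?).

FLAGS = (N=1, Z=0)

after  0: r0=0x17 r1=0x05 r2=0xfb r3=0x66 r4=0x9d  N=1 Z=0
after  1: r0=0xc1 r1=0x05 r2=0xfb r3=0x66 r4=0x9d  N=1 Z=0
after  2: r0=0xc1 r1=0x40 r2=0xfb r3=0x66 r4=0x9d  N=0 Z=0
after  3: r0=0xc1 r1=0x40 r2=0x66 r3=0x66 r4=0x9d  N=0 Z=0
after  4: r0=0xc1 r1=0x40 r2=0x66 r3=0x66 r4=0x01  N=0 Z=0
after  5: r0=0xc1 r1=0x40 r2=0x66 r3=0x66 r4=0x01  N=1 Z=0
after  6: r0=0xc1 r1=0x01 r2=0x66 r3=0x66 r4=0x01  N=0 Z=0
after  7: r0=0xc1 r1=0x01 r2=0x66 r3=0x66 r4=0xc1  N=1 Z=0
after  8: r0=0xa7 r1=0x01 r2=0x66 r3=0x66 r4=0xc1  N=1 Z=0
-- IRQ taken; context saved, return-PC = 9 --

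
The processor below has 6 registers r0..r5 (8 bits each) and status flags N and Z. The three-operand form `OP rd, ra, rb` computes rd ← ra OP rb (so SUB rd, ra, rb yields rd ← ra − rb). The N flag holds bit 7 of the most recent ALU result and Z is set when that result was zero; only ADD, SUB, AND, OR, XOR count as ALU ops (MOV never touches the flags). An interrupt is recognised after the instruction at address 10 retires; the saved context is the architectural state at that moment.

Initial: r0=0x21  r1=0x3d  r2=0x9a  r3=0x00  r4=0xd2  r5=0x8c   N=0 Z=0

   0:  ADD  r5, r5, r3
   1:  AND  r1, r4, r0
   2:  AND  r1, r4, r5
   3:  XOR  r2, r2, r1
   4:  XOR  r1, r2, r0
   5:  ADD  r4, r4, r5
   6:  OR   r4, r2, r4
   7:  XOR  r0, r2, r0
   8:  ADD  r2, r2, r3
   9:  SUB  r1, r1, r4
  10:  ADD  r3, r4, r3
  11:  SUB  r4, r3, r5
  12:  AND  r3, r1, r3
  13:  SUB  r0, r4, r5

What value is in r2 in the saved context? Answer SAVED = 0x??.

SAVED = 0x1a

after  0: r0=0x21 r1=0x3d r2=0x9a r3=0x00 r4=0xd2 r5=0x8c  N=1 Z=0
after  1: r0=0x21 r1=0x00 r2=0x9a r3=0x00 r4=0xd2 r5=0x8c  N=0 Z=1
after  2: r0=0x21 r1=0x80 r2=0x9a r3=0x00 r4=0xd2 r5=0x8c  N=1 Z=0
after  3: r0=0x21 r1=0x80 r2=0x1a r3=0x00 r4=0xd2 r5=0x8c  N=0 Z=0
after  4: r0=0x21 r1=0x3b r2=0x1a r3=0x00 r4=0xd2 r5=0x8c  N=0 Z=0
after  5: r0=0x21 r1=0x3b r2=0x1a r3=0x00 r4=0x5e r5=0x8c  N=0 Z=0
after  6: r0=0x21 r1=0x3b r2=0x1a r3=0x00 r4=0x5e r5=0x8c  N=0 Z=0
after  7: r0=0x3b r1=0x3b r2=0x1a r3=0x00 r4=0x5e r5=0x8c  N=0 Z=0
after  8: r0=0x3b r1=0x3b r2=0x1a r3=0x00 r4=0x5e r5=0x8c  N=0 Z=0
after  9: r0=0x3b r1=0xdd r2=0x1a r3=0x00 r4=0x5e r5=0x8c  N=1 Z=0
after 10: r0=0x3b r1=0xdd r2=0x1a r3=0x5e r4=0x5e r5=0x8c  N=0 Z=0
-- IRQ taken; context saved, return-PC = 11 --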